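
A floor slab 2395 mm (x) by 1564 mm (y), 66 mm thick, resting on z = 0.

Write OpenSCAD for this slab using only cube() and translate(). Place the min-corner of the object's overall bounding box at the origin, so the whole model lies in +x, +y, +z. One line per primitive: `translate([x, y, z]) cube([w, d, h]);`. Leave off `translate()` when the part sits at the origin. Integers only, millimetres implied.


cube([2395, 1564, 66]);


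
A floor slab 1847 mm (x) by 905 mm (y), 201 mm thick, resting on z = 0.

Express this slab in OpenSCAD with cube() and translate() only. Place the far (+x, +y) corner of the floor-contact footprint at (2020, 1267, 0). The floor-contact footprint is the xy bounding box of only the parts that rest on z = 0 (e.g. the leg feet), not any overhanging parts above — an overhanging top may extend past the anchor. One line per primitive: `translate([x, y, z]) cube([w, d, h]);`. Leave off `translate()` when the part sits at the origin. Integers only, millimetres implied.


translate([173, 362, 0]) cube([1847, 905, 201]);


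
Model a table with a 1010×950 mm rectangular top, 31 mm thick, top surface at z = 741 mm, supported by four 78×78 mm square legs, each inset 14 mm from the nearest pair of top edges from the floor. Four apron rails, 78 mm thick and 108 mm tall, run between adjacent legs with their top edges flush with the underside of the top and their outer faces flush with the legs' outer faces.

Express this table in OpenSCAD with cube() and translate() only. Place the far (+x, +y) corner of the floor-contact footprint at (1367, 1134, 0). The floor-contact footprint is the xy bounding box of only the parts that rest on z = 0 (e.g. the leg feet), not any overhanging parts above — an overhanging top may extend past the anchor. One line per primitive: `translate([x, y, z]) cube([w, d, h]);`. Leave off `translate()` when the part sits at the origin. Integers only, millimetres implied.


translate([371, 198, 710]) cube([1010, 950, 31]);
translate([385, 212, 0]) cube([78, 78, 710]);
translate([1289, 212, 0]) cube([78, 78, 710]);
translate([385, 1056, 0]) cube([78, 78, 710]);
translate([1289, 1056, 0]) cube([78, 78, 710]);
translate([463, 212, 602]) cube([826, 78, 108]);
translate([463, 1056, 602]) cube([826, 78, 108]);
translate([385, 290, 602]) cube([78, 766, 108]);
translate([1289, 290, 602]) cube([78, 766, 108]);


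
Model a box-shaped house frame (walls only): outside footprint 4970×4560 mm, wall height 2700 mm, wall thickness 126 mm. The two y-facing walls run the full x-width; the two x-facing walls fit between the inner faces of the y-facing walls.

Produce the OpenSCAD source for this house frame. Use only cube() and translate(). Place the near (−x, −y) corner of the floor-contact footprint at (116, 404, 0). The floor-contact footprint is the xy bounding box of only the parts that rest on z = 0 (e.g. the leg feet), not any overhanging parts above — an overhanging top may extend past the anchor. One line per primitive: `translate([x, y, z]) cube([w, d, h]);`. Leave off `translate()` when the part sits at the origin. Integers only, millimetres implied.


translate([116, 404, 0]) cube([4970, 126, 2700]);
translate([116, 4838, 0]) cube([4970, 126, 2700]);
translate([116, 530, 0]) cube([126, 4308, 2700]);
translate([4960, 530, 0]) cube([126, 4308, 2700]);


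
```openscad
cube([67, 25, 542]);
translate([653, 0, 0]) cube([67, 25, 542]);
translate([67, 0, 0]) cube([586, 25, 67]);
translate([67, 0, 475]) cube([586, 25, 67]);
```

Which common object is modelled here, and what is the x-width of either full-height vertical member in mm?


A picture frame. The border width is 67 mm.

Four thin pieces enclosing a rectangular opening — a picture frame. The two full-height stiles are 542 mm tall; the top rail sits at z = 475 and is 67 mm tall, so the border above the opening is 542 − 475 = 67 mm, matching the stile x-width.


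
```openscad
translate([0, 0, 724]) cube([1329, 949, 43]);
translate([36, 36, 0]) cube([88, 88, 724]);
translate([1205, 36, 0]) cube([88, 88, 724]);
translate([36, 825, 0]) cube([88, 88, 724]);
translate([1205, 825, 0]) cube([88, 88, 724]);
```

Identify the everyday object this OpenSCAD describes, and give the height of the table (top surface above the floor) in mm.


A table. The table height is 767 mm.

A 1329×949×43 slab sits at z = 724 on four 88 mm square posts — a table. The top surface is at 724 + 43 = 767 mm.


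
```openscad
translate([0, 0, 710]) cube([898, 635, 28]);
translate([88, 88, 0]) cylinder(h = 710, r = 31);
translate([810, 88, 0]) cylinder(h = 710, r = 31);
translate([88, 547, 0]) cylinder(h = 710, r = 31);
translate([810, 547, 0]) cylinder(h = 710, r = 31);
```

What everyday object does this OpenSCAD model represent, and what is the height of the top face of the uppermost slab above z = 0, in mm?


A table. The table height is 738 mm.

A 898×635×28 slab sits at z = 710 on four Ø62 mm round legs — a table. The top surface is at 710 + 28 = 738 mm.


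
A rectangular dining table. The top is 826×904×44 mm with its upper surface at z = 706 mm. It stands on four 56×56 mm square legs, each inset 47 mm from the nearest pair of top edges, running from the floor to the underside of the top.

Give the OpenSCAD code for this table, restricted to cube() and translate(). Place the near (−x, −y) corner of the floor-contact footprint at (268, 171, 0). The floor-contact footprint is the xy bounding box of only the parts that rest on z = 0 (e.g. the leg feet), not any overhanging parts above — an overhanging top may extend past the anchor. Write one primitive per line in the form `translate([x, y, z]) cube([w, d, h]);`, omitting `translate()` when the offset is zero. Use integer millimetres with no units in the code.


// leg_h = 706 - 44 = 662
translate([221, 124, 662]) cube([826, 904, 44]);
translate([268, 171, 0]) cube([56, 56, 662]);
translate([944, 171, 0]) cube([56, 56, 662]);
translate([268, 925, 0]) cube([56, 56, 662]);
translate([944, 925, 0]) cube([56, 56, 662]);


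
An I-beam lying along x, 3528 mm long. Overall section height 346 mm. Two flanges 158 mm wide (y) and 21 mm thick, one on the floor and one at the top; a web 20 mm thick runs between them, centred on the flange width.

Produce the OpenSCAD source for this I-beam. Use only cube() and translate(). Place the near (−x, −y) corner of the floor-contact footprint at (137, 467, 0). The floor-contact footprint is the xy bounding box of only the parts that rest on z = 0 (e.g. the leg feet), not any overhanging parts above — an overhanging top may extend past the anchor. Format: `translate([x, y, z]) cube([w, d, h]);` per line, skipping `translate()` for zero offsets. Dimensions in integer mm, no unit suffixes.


translate([137, 467, 0]) cube([3528, 158, 21]);
translate([137, 536, 21]) cube([3528, 20, 304]);
translate([137, 467, 325]) cube([3528, 158, 21]);


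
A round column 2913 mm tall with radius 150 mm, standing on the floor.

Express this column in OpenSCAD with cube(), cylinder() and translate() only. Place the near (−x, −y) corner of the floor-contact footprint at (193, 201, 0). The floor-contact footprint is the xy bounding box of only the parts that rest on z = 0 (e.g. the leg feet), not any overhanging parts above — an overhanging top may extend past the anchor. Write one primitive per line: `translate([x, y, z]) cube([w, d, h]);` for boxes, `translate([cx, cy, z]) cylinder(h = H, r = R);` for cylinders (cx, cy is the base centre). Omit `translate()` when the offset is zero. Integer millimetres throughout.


translate([343, 351, 0]) cylinder(h = 2913, r = 150);


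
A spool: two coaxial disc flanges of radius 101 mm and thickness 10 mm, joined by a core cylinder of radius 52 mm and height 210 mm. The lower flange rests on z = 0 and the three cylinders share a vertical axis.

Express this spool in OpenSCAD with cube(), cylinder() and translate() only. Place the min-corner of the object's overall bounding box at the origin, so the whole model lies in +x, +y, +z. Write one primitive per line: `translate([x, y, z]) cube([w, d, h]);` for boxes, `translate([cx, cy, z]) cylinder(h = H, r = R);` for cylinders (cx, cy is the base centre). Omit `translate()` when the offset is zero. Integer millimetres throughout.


translate([101, 101, 0]) cylinder(h = 10, r = 101);
translate([101, 101, 10]) cylinder(h = 210, r = 52);
translate([101, 101, 220]) cylinder(h = 10, r = 101);


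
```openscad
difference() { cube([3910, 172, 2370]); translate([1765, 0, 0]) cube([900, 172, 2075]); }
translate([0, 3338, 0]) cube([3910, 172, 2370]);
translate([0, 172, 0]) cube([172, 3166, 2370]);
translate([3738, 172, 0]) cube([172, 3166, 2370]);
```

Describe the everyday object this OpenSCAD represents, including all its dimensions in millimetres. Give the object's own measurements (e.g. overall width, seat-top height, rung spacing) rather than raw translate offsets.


A single room: four walls, each 2370 mm tall and 172 mm thick, enclosing an outside footprint 3910×3510 mm (x × y), no floor or roof. The front and back walls (−y and +y sides) run the full x-width; the side walls fit between their inner faces. A door opening 900 mm wide and 2075 mm tall is cut through the front wall from the floor up, its −x edge 1765 mm from the wall's −x end.


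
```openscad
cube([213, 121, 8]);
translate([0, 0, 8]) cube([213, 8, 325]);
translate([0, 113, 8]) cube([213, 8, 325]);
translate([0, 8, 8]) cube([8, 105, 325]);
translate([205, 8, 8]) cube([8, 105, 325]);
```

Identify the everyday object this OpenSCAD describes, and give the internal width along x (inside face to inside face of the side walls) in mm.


An open box. The internal width is 197 mm.

A 213×121 base slab with four walls standing on it — an open box. The base is 213 mm wide and the walls are 8 mm thick, so the internal width is 213 − 2 × 8 = 197 mm.


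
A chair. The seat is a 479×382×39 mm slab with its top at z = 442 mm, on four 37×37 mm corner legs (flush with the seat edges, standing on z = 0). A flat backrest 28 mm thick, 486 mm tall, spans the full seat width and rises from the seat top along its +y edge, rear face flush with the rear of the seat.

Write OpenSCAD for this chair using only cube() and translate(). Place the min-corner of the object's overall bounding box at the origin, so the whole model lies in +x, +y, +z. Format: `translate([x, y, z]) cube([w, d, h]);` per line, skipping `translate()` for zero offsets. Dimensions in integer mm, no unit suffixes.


// leg_h = 442 - 39 = 403
translate([0, 0, 403]) cube([479, 382, 39]);
cube([37, 37, 403]);
translate([442, 0, 0]) cube([37, 37, 403]);
translate([0, 345, 0]) cube([37, 37, 403]);
translate([442, 345, 0]) cube([37, 37, 403]);
translate([0, 354, 442]) cube([479, 28, 486]);


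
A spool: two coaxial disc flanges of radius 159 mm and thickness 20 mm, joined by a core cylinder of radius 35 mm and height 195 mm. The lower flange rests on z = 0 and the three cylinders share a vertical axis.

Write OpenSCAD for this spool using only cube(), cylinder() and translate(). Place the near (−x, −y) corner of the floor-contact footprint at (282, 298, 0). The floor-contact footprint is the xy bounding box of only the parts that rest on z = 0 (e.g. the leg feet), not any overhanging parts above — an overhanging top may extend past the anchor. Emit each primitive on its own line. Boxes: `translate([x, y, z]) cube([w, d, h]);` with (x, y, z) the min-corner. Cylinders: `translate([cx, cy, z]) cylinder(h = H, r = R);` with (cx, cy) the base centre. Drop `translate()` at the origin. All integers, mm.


translate([441, 457, 0]) cylinder(h = 20, r = 159);
translate([441, 457, 20]) cylinder(h = 195, r = 35);
translate([441, 457, 215]) cylinder(h = 20, r = 159);


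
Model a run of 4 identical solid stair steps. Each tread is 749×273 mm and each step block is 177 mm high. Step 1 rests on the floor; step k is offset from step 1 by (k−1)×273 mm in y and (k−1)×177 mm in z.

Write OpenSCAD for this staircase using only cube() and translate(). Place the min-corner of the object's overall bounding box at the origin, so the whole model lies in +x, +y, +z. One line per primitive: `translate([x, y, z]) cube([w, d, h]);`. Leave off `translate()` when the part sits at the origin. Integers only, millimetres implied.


cube([749, 273, 177]);
translate([0, 273, 177]) cube([749, 273, 177]);
translate([0, 546, 354]) cube([749, 273, 177]);
translate([0, 819, 531]) cube([749, 273, 177]);


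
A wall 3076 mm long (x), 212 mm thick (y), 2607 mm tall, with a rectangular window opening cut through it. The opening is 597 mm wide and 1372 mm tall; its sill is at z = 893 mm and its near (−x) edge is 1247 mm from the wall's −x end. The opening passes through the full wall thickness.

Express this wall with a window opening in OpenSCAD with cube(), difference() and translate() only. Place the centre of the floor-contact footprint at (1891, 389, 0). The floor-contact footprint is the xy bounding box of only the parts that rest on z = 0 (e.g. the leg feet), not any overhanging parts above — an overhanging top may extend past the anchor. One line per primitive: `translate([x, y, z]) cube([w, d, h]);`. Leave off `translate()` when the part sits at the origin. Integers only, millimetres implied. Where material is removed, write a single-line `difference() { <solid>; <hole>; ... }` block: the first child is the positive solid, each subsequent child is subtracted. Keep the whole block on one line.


difference() { translate([353, 283, 0]) cube([3076, 212, 2607]); translate([1600, 283, 893]) cube([597, 212, 1372]); }


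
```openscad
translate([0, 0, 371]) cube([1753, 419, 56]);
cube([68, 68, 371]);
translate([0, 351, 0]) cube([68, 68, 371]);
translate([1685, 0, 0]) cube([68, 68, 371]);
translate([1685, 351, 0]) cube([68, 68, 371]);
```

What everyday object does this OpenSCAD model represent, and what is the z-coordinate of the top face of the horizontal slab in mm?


A bench. The seat-top height is 427 mm.

A long slab on four corner posts — a bench. The slab sits at z = 371 with thickness 56, so the top is 371 + 56 = 427 mm.


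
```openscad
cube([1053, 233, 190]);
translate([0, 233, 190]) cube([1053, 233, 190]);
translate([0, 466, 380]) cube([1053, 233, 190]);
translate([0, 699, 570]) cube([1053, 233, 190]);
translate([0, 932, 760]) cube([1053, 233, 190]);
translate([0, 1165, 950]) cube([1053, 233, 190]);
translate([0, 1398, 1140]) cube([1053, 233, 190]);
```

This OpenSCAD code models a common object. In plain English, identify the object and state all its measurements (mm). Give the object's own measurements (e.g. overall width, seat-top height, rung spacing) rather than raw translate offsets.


A straight staircase of 7 solid steps. Each step is 1053 mm wide (x), 233 mm deep (y, the going) and 190 mm tall (the rise). The first step rests on the floor; each subsequent step sits one going further in +y and one rise higher in +z, directly behind and above the previous step with no overlap.


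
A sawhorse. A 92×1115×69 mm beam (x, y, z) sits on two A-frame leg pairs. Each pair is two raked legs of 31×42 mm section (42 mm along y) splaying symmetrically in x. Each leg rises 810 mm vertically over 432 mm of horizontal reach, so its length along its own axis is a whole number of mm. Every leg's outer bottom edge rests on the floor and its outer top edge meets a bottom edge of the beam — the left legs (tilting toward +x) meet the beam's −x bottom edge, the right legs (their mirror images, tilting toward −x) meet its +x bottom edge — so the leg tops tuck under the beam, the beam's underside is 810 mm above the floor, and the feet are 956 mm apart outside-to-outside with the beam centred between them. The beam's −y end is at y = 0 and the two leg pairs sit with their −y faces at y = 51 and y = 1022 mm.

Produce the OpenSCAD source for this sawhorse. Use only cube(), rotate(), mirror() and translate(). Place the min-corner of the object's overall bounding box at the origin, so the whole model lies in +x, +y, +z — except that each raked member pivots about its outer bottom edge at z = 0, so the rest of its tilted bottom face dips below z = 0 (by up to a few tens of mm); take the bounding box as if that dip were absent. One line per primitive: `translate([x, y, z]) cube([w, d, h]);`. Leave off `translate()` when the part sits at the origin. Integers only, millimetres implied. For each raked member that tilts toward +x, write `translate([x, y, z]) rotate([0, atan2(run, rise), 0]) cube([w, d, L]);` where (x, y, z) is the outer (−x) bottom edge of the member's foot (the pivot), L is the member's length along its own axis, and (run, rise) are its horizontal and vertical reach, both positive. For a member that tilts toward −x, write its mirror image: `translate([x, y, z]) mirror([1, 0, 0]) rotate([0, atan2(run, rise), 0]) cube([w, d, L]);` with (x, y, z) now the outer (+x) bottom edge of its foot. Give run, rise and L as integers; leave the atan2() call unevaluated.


translate([432, 0, 810]) cube([92, 1115, 69]);
translate([0, 51, 0]) rotate([0, atan2(432, 810), 0]) cube([31, 42, 918]);
translate([956, 51, 0]) mirror([1, 0, 0]) rotate([0, atan2(432, 810), 0]) cube([31, 42, 918]);
translate([0, 1022, 0]) rotate([0, atan2(432, 810), 0]) cube([31, 42, 918]);
translate([956, 1022, 0]) mirror([1, 0, 0]) rotate([0, atan2(432, 810), 0]) cube([31, 42, 918]);


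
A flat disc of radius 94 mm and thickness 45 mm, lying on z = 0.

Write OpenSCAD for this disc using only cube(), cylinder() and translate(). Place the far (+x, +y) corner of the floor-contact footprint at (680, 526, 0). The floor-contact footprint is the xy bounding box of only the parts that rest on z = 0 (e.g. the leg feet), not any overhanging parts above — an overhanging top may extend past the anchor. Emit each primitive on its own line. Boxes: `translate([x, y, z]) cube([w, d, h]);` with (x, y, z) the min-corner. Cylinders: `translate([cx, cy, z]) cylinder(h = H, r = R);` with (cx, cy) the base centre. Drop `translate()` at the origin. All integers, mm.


translate([586, 432, 0]) cylinder(h = 45, r = 94);


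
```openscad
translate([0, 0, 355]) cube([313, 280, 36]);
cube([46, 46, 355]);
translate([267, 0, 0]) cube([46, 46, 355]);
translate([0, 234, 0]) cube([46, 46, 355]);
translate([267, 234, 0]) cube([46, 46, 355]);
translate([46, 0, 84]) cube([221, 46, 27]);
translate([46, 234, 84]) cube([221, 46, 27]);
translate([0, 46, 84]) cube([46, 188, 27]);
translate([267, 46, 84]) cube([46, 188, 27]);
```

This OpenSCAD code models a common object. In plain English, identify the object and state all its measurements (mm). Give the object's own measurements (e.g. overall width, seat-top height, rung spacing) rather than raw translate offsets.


A four-legged stool. The seat is a 313×280×36 mm slab whose top surface is at z = 391 mm; four square legs, each 46×46 mm in cross-section, run from the floor (z = 0) to the underside of the seat, each flush with a corner of the seat. Four stretchers, 46 mm wide and 27 mm tall, connect adjacent legs with their undersides at z = 84 mm, each running between the inner faces of the legs it joins and aligned with the legs' outer faces on the other axis.


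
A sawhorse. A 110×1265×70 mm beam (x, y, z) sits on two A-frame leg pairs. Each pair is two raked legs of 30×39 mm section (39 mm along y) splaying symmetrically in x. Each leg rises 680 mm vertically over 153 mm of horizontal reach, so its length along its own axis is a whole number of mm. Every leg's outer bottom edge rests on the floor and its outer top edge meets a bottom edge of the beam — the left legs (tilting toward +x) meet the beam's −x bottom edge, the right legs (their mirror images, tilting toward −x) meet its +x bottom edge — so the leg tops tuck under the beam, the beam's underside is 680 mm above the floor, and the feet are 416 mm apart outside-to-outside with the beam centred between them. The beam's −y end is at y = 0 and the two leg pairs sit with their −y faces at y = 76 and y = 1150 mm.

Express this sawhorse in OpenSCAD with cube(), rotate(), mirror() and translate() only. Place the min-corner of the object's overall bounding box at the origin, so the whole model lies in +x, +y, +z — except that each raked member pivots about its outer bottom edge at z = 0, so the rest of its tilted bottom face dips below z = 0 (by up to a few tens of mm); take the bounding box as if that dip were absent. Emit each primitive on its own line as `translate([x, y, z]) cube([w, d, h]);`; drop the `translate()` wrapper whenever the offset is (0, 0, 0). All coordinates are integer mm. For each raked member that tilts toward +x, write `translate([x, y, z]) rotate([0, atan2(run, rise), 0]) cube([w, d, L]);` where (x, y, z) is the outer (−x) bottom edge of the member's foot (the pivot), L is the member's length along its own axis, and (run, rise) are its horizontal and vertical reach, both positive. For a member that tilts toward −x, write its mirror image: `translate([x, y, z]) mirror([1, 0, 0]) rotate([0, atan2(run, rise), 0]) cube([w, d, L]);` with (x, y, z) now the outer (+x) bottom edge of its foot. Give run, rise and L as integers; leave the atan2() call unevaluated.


translate([153, 0, 680]) cube([110, 1265, 70]);
translate([0, 76, 0]) rotate([0, atan2(153, 680), 0]) cube([30, 39, 697]);
translate([416, 76, 0]) mirror([1, 0, 0]) rotate([0, atan2(153, 680), 0]) cube([30, 39, 697]);
translate([0, 1150, 0]) rotate([0, atan2(153, 680), 0]) cube([30, 39, 697]);
translate([416, 1150, 0]) mirror([1, 0, 0]) rotate([0, atan2(153, 680), 0]) cube([30, 39, 697]);


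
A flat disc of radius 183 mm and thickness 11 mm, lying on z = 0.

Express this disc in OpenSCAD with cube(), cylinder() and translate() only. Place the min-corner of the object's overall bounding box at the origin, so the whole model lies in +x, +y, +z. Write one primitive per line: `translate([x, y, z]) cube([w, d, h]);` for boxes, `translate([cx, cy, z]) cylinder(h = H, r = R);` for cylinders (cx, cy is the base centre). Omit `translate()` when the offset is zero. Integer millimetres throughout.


translate([183, 183, 0]) cylinder(h = 11, r = 183);


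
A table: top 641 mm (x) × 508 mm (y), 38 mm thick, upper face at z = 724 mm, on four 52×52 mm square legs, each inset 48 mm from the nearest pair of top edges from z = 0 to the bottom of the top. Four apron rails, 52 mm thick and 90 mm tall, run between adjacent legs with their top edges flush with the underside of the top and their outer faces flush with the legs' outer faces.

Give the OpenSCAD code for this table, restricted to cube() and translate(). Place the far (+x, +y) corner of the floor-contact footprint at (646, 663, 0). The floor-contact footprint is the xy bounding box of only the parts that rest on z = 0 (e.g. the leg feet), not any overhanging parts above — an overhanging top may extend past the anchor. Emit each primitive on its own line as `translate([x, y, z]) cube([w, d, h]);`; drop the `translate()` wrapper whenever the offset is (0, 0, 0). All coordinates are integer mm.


translate([53, 203, 686]) cube([641, 508, 38]);
translate([101, 251, 0]) cube([52, 52, 686]);
translate([594, 251, 0]) cube([52, 52, 686]);
translate([101, 611, 0]) cube([52, 52, 686]);
translate([594, 611, 0]) cube([52, 52, 686]);
translate([153, 251, 596]) cube([441, 52, 90]);
translate([153, 611, 596]) cube([441, 52, 90]);
translate([101, 303, 596]) cube([52, 308, 90]);
translate([594, 303, 596]) cube([52, 308, 90]);


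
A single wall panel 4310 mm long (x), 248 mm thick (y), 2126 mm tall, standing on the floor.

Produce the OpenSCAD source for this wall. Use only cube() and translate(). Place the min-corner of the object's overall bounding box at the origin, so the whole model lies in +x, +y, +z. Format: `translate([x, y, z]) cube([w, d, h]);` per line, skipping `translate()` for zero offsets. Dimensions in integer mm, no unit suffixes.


cube([4310, 248, 2126]);


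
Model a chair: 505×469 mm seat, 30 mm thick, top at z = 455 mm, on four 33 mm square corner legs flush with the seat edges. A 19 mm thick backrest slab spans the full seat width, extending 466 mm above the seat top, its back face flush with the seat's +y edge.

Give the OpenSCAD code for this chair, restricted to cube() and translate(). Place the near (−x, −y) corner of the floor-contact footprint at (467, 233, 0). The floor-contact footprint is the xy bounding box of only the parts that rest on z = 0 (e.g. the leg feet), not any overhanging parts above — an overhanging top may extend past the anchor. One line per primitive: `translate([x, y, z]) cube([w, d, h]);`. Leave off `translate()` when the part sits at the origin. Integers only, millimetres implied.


translate([467, 233, 425]) cube([505, 469, 30]);
translate([467, 233, 0]) cube([33, 33, 425]);
translate([939, 233, 0]) cube([33, 33, 425]);
translate([467, 669, 0]) cube([33, 33, 425]);
translate([939, 669, 0]) cube([33, 33, 425]);
translate([467, 683, 455]) cube([505, 19, 466]);


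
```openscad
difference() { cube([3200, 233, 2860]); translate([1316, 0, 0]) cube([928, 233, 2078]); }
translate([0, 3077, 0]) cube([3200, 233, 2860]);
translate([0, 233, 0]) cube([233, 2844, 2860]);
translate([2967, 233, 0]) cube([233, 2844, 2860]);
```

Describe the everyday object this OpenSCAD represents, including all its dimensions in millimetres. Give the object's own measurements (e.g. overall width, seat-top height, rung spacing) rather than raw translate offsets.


A single room: four walls, each 2860 mm tall and 233 mm thick, enclosing an outside footprint 3200×3310 mm (x × y), no floor or roof. The front and back walls (−y and +y sides) run the full x-width; the side walls fit between their inner faces. A door opening 928 mm wide and 2078 mm tall is cut through the front wall from the floor up, its −x edge 1316 mm from the wall's −x end.


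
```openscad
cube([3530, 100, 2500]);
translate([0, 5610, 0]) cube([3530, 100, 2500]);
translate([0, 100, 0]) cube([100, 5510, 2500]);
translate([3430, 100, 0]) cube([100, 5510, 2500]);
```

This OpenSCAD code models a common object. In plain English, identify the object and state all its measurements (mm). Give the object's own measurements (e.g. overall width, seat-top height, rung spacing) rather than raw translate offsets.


The wall frame of a small rectangular building: four walls, each 2500 mm tall and 100 mm thick, enclosing a footprint 3530 mm (x) by 5710 mm (y) outside-to-outside, with no floor or roof. The front and back walls (the −y and +y sides) span the full width; the two side walls fit between them.


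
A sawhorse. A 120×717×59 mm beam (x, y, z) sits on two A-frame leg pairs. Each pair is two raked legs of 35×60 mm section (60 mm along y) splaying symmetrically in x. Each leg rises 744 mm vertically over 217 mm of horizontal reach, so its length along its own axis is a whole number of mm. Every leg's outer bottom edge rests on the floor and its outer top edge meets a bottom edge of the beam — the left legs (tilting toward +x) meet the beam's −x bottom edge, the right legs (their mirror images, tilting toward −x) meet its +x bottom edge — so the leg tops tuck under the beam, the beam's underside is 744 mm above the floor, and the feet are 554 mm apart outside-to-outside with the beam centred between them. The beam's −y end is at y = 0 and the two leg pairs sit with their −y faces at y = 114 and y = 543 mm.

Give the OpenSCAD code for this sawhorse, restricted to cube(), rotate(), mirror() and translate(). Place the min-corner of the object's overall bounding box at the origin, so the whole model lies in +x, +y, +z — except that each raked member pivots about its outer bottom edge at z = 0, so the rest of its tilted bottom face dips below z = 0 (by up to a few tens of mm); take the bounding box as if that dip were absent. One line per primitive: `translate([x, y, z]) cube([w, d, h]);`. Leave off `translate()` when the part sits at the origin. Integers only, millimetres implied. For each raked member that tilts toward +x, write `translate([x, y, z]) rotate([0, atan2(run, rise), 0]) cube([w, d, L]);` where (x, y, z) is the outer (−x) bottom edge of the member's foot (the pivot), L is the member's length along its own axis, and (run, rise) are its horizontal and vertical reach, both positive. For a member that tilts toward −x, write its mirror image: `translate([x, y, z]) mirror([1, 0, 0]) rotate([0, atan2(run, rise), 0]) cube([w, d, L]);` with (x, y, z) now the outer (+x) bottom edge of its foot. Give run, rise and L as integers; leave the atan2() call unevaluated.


translate([217, 0, 744]) cube([120, 717, 59]);
translate([0, 114, 0]) rotate([0, atan2(217, 744), 0]) cube([35, 60, 775]);
translate([554, 114, 0]) mirror([1, 0, 0]) rotate([0, atan2(217, 744), 0]) cube([35, 60, 775]);
translate([0, 543, 0]) rotate([0, atan2(217, 744), 0]) cube([35, 60, 775]);
translate([554, 543, 0]) mirror([1, 0, 0]) rotate([0, atan2(217, 744), 0]) cube([35, 60, 775]);


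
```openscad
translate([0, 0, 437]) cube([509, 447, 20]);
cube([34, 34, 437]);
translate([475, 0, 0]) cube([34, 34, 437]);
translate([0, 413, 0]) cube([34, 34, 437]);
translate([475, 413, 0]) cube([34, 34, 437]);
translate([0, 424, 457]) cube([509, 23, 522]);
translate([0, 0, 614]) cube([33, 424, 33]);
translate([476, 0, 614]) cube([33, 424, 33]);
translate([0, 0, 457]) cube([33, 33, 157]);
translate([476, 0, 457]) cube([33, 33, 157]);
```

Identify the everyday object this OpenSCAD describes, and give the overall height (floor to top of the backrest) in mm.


A chair. The overall height is 979 mm.

A slab on four corner posts with a tall panel at the back — a chair. The seat slab sits at z = 437 with thickness 20, and the 522 mm backrest starts at the seat top, so the overall height is 437 + 20 + 522 = 979 mm.


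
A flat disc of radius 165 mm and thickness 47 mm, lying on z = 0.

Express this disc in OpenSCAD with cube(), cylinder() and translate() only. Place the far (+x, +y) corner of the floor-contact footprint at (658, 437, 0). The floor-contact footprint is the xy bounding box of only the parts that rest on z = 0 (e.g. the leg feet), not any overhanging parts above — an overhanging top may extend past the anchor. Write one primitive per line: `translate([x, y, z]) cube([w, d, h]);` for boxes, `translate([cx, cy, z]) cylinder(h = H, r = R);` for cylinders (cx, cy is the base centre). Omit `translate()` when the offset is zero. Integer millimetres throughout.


translate([493, 272, 0]) cylinder(h = 47, r = 165);


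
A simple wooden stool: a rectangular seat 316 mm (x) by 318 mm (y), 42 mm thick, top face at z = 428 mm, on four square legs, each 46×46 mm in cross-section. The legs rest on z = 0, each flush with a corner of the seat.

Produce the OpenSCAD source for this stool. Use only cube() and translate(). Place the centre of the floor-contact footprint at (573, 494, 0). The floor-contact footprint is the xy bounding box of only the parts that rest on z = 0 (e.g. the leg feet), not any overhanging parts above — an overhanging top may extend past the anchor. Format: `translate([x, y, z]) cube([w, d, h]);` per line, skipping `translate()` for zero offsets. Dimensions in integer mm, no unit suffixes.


translate([415, 335, 386]) cube([316, 318, 42]);
translate([415, 335, 0]) cube([46, 46, 386]);
translate([685, 335, 0]) cube([46, 46, 386]);
translate([415, 607, 0]) cube([46, 46, 386]);
translate([685, 607, 0]) cube([46, 46, 386]);


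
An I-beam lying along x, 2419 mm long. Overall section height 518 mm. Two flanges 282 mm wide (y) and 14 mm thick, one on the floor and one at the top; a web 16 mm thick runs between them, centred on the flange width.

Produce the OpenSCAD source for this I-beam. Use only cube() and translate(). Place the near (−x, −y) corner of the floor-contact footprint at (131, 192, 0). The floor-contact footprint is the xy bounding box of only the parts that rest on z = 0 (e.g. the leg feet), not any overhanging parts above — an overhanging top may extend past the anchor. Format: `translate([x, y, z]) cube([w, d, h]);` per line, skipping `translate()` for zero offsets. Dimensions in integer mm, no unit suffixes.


translate([131, 192, 0]) cube([2419, 282, 14]);
translate([131, 325, 14]) cube([2419, 16, 490]);
translate([131, 192, 504]) cube([2419, 282, 14]);


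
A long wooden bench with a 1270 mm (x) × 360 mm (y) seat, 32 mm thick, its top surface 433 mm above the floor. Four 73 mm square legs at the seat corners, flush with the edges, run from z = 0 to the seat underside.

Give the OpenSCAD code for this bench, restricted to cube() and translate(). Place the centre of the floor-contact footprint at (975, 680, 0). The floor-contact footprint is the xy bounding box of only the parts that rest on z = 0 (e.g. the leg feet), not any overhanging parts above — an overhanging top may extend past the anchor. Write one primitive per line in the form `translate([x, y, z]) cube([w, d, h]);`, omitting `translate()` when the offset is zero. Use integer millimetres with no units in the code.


// leg_h = 433 − 32 = 401
translate([340, 500, 401]) cube([1270, 360, 32]);
translate([340, 500, 0]) cube([73, 73, 401]);
translate([340, 787, 0]) cube([73, 73, 401]);
translate([1537, 500, 0]) cube([73, 73, 401]);
translate([1537, 787, 0]) cube([73, 73, 401]);


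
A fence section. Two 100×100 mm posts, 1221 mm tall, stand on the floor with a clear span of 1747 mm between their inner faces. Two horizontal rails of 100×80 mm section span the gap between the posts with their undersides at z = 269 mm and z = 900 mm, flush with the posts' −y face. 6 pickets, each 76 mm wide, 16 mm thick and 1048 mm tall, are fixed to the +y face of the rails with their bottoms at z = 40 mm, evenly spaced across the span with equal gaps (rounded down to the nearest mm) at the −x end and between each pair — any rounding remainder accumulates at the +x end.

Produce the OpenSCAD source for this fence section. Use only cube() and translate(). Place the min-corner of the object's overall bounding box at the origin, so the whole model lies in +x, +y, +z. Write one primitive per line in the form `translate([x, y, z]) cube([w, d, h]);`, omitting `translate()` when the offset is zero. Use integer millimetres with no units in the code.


cube([100, 100, 1221]);
translate([1847, 0, 0]) cube([100, 100, 1221]);
translate([100, 0, 269]) cube([1747, 100, 80]);
translate([100, 0, 900]) cube([1747, 100, 80]);
translate([284, 100, 40]) cube([76, 16, 1048]);
translate([544, 100, 40]) cube([76, 16, 1048]);
translate([804, 100, 40]) cube([76, 16, 1048]);
translate([1064, 100, 40]) cube([76, 16, 1048]);
translate([1324, 100, 40]) cube([76, 16, 1048]);
translate([1584, 100, 40]) cube([76, 16, 1048]);


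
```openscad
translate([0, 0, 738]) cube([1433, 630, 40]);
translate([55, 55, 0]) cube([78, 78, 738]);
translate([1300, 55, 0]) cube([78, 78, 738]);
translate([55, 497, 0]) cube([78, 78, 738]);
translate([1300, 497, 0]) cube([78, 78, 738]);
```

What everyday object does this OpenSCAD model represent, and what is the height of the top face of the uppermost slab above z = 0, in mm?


A table. The table height is 778 mm.

A 1433×630×40 slab sits at z = 738 on four 78 mm square posts — a table. The top surface is at 738 + 40 = 778 mm.


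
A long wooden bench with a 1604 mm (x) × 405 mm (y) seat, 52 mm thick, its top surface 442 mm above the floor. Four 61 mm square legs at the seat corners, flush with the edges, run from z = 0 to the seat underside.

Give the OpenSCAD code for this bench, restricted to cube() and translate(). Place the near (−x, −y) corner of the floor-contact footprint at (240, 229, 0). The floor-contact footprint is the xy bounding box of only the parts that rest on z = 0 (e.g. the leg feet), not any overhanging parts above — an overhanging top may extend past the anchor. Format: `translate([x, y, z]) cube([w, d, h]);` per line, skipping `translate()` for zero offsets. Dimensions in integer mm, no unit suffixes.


translate([240, 229, 390]) cube([1604, 405, 52]);
translate([240, 229, 0]) cube([61, 61, 390]);
translate([240, 573, 0]) cube([61, 61, 390]);
translate([1783, 229, 0]) cube([61, 61, 390]);
translate([1783, 573, 0]) cube([61, 61, 390]);


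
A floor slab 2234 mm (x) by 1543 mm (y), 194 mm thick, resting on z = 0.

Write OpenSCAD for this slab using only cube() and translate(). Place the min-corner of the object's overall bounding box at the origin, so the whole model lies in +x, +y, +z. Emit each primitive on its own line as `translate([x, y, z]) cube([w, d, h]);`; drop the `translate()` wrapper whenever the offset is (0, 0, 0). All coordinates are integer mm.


cube([2234, 1543, 194]);


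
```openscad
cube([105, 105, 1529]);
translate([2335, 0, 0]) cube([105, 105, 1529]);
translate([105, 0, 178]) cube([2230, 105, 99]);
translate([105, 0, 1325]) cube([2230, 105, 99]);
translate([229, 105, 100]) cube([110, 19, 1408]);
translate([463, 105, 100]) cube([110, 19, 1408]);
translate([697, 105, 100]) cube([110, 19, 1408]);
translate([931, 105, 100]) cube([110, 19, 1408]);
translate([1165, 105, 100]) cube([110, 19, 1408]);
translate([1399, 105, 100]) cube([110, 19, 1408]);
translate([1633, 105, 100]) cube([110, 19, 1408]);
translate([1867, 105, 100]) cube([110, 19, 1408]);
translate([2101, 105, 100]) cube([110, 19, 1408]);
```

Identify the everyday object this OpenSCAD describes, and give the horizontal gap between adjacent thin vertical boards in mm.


A fence section. The picket gap is 124 mm.

Two posts, two rails, 9 pickets — a fence section. Span 2230 mm holds 9 pickets of 110 mm with 10 equal gaps: ⌊(2230 − 9·110) / 10⌋ = 124 mm.


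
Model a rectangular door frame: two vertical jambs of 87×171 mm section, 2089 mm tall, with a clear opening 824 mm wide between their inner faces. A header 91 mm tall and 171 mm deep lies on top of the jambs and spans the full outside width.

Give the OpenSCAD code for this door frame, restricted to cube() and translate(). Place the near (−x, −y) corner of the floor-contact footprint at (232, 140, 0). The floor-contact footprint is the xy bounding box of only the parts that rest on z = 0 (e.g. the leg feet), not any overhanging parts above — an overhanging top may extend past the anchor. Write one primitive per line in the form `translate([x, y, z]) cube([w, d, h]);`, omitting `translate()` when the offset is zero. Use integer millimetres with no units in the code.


translate([232, 140, 0]) cube([87, 171, 2089]);
translate([1143, 140, 0]) cube([87, 171, 2089]);
translate([232, 140, 2089]) cube([998, 171, 91]);


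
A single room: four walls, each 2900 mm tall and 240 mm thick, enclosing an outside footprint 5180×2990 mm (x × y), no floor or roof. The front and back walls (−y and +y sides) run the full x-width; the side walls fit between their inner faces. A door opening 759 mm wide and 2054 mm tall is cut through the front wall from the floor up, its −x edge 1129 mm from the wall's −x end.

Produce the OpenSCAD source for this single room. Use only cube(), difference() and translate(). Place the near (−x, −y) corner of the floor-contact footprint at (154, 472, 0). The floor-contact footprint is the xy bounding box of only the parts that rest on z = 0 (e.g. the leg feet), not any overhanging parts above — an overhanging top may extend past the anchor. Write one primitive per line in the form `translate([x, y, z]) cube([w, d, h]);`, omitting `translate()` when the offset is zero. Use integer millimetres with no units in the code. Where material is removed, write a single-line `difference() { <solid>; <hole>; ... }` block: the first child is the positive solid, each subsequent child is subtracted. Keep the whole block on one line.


difference() { translate([154, 472, 0]) cube([5180, 240, 2900]); translate([1283, 472, 0]) cube([759, 240, 2054]); }
translate([154, 3222, 0]) cube([5180, 240, 2900]);
translate([154, 712, 0]) cube([240, 2510, 2900]);
translate([5094, 712, 0]) cube([240, 2510, 2900]);


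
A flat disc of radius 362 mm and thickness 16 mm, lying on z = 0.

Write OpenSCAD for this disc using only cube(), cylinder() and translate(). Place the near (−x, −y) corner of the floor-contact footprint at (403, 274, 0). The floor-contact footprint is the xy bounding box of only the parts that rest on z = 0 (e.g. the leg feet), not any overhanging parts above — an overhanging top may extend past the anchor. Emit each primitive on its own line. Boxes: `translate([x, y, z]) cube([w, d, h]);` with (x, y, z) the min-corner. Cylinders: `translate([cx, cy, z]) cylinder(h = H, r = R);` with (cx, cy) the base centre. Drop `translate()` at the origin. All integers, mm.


translate([765, 636, 0]) cylinder(h = 16, r = 362);
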